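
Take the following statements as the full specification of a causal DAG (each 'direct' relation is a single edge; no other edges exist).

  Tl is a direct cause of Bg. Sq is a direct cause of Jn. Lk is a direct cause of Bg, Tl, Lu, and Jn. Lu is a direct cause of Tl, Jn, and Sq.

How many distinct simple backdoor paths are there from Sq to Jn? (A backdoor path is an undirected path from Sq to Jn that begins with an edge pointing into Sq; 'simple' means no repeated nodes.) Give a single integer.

A backdoor path from Sq to Jn is any simple undirected path whose first edge points into Sq (i.e. leaves Sq via a parent).
Parents of Sq: {Lu}.
Enumerating:
  P1: Sq <- Lu <- Lk -> Jn
  P2: Sq <- Lu -> Tl <- Lk -> Jn
  P3: Sq <- Lu -> Tl -> Bg <- Lk -> Jn
  P4: Sq <- Lu -> Jn
That exhausts the simple backdoor paths. Count: 4.

4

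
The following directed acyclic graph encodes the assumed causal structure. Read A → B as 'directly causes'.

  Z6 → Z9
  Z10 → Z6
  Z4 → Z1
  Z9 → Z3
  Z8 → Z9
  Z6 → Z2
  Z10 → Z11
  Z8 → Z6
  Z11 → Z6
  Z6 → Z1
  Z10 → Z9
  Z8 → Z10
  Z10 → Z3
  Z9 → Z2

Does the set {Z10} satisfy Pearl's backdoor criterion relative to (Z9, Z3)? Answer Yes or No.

Yes

Backdoor paths from Z9 to Z3 (paths whose first edge points into Z9):
  P1: Z9 <- Z8 -> Z10 -> Z3
  P2: Z9 <- Z8 -> Z6 <- Z10 -> Z3
  P3: Z9 <- Z8 -> Z6 <- Z11 <- Z10 -> Z3
  P4: Z9 <- Z10 -> Z3
  P5: Z9 <- Z6 <- Z8 -> Z10 -> Z3
  P6: Z9 <- Z6 <- Z10 -> Z3
  P7: Z9 <- Z6 <- Z11 <- Z10 -> Z3
Condition 1 (no descendant of Z9 in the set): holds — descendants of Z9 are {Z2, Z3}; none are in {Z10}.
Condition 2 (every backdoor path blocked by {Z10}):
  P1: blocked at chain node Z10 ∈ conditioning set.
  P2: blocked at collider Z6 (neither it nor any descendant is in the conditioning set).
  P3: blocked at collider Z6 (neither it nor any descendant is in the conditioning set).
  P4: blocked at fork node Z10 ∈ conditioning set.
  P5: blocked at chain node Z10 ∈ conditioning set.
  P6: blocked at fork node Z10 ∈ conditioning set.
  P7: blocked at fork node Z10 ∈ conditioning set.
{Z10} satisfies the backdoor criterion.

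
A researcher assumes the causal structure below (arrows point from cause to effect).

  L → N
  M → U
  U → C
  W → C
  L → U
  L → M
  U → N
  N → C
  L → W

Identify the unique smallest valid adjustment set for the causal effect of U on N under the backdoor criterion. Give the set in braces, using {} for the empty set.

{L}

Variables eligible for adjustment (non-descendants of U, excluding U and N): {L, M, W}.
Backdoor paths from U to N:
  P1: U <- L -> N
  P2: U <- L -> W -> C <- N
  P3: U <- M <- L -> N
  P4: U <- M <- L -> W -> C <- N
The empty set is not sufficient: P1 (U <- L -> N) has no collider blocking it and no conditioned non-collider, so it is open.
Try {L}:
  P1: blocked at fork node L ∈ conditioning set.
  P2: blocked at fork node L ∈ conditioning set.
  P3: blocked at fork node L ∈ conditioning set.
  P4: blocked at fork node L ∈ conditioning set.
{L} contains no descendant of U and blocks every backdoor path.
No other singleton works — e.g. {M} leaves P1 open — so {L} is the unique smallest valid adjustment set.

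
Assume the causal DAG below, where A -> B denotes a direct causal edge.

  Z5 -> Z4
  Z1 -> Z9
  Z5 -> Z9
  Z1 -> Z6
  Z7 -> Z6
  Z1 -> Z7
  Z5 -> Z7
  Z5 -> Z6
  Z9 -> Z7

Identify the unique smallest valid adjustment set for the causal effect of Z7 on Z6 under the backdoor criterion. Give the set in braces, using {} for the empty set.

Variables eligible for adjustment (non-descendants of Z7, excluding Z7 and Z6): {Z1, Z4, Z5, Z9}.
Backdoor paths from Z7 to Z6:
  P1: Z7 <- Z1 -> Z9 <- Z5 -> Z6
  P2: Z7 <- Z1 -> Z6
  P3: Z7 <- Z5 -> Z9 <- Z1 -> Z6
  P4: Z7 <- Z5 -> Z6
  P5: Z7 <- Z9 <- Z1 -> Z6
  P6: Z7 <- Z9 <- Z5 -> Z6
The empty set is not sufficient: P2 (Z7 <- Z1 -> Z6) has no collider blocking it and no conditioned non-collider, so it is open.
Try {Z1, Z5}:
  P1: blocked at fork node Z1 ∈ conditioning set.
  P2: blocked at fork node Z1 ∈ conditioning set.
  P3: blocked at fork node Z5 ∈ conditioning set.
  P4: blocked at fork node Z5 ∈ conditioning set.
  P5: blocked at fork node Z1 ∈ conditioning set.
  P6: blocked at fork node Z5 ∈ conditioning set.
{Z1, Z5} contains no descendant of Z7 and blocks every backdoor path.
Every element of {Z1, Z5} is needed (dropping Z1 leaves P2 open; dropping Z5 leaves P4 open), so no proper subset is valid.
Among all size-2 subsets of the eligible variables, only {Z1, Z5} blocks every backdoor path, so it is the unique smallest valid adjustment set.

{Z1, Z5}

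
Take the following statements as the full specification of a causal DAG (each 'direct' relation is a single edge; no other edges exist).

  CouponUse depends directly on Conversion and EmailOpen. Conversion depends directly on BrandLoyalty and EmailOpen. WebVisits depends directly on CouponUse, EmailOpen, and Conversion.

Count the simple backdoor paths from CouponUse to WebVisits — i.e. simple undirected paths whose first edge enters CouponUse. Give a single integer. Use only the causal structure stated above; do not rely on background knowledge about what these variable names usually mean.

4

A backdoor path from CouponUse to WebVisits is any simple undirected path whose first edge points into CouponUse (i.e. leaves CouponUse via a parent).
Parents of CouponUse: {Conversion, EmailOpen}.
Enumerating:
  P1: CouponUse <- EmailOpen -> Conversion -> WebVisits
  P2: CouponUse <- EmailOpen -> WebVisits
  P3: CouponUse <- Conversion <- EmailOpen -> WebVisits
  P4: CouponUse <- Conversion -> WebVisits
That exhausts the simple backdoor paths. Count: 4.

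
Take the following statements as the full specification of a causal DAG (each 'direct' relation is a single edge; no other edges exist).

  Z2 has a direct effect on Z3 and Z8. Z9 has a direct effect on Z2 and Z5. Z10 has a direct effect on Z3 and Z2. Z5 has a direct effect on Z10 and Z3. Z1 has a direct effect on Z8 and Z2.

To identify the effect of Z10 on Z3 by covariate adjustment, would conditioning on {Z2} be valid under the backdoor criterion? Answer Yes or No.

Backdoor paths from Z10 to Z3 (paths whose first edge points into Z10):
  P1: Z10 <- Z5 <- Z9 -> Z2 -> Z3
  P2: Z10 <- Z5 -> Z3
Condition 1 (no descendant of Z10 in the set): FAILS — Z2 is a descendant of Z10.
Condition 2 (every backdoor path blocked by {Z2}):
  P1: blocked at chain node Z2 ∈ conditioning set.
  P2: open — no interior node is in the conditioning set.
{Z2} does not satisfy the backdoor criterion.

No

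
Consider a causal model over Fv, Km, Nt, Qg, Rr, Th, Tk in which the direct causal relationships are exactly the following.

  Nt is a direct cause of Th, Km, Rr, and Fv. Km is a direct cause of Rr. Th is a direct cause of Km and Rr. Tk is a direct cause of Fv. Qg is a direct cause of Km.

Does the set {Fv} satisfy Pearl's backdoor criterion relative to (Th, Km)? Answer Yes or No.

No

Backdoor paths from Th to Km (paths whose first edge points into Th):
  P1: Th <- Nt -> Km
  P2: Th <- Nt -> Rr <- Km
Condition 1 (no descendant of Th in the set): holds — descendants of Th are {Km, Rr}; none are in {Fv}.
Condition 2 (every backdoor path blocked by {Fv}):
  P1: open — no interior node is in the conditioning set.
  P2: blocked at collider Rr (neither it nor any descendant is in the conditioning set).
{Fv} does not satisfy the backdoor criterion.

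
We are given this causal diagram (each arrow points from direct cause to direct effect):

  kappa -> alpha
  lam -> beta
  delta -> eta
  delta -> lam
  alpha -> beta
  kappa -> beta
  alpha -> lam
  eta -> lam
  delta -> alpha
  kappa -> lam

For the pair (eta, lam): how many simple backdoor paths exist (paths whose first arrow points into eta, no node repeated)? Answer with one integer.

6

A backdoor path from eta to lam is any simple undirected path whose first edge points into eta (i.e. leaves eta via a parent).
Parents of eta: {delta}.
Enumerating:
  P1: eta <- delta -> alpha <- kappa -> lam
  P2: eta <- delta -> alpha <- kappa -> beta <- lam
  P3: eta <- delta -> alpha -> lam
  P4: eta <- delta -> alpha -> beta <- kappa -> lam
  P5: eta <- delta -> alpha -> beta <- lam
  P6: eta <- delta -> lam
That exhausts the simple backdoor paths. Count: 6.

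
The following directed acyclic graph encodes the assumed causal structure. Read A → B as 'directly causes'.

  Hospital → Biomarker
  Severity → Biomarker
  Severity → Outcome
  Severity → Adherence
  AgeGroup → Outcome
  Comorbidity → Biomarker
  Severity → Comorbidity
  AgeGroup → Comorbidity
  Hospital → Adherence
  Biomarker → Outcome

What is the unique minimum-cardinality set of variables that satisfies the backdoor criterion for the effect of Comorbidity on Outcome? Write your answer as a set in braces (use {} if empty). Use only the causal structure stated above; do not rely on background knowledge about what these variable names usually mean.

{AgeGroup, Severity}

Variables eligible for adjustment (non-descendants of Comorbidity, excluding Comorbidity and Outcome): {Adherence, AgeGroup, Hospital, Severity}.
Backdoor paths from Comorbidity to Outcome:
  P1: Comorbidity <- AgeGroup -> Outcome
  P2: Comorbidity <- Severity -> Biomarker -> Outcome
  P3: Comorbidity <- Severity -> Outcome
  P4: Comorbidity <- Severity -> Adherence <- Hospital -> Biomarker -> Outcome
The empty set is not sufficient: P1 (Comorbidity <- AgeGroup -> Outcome) has no collider blocking it and no conditioned non-collider, so it is open.
Try {AgeGroup, Severity}:
  P1: blocked at fork node AgeGroup ∈ conditioning set.
  P2: blocked at fork node Severity ∈ conditioning set.
  P3: blocked at fork node Severity ∈ conditioning set.
  P4: blocked at fork node Severity ∈ conditioning set.
{AgeGroup, Severity} contains no descendant of Comorbidity and blocks every backdoor path.
Every element of {AgeGroup, Severity} is needed (dropping AgeGroup leaves P1 open; dropping Severity leaves P2 open), so no proper subset is valid.
Among all size-2 subsets of the eligible variables, only {AgeGroup, Severity} blocks every backdoor path, so it is the unique smallest valid adjustment set.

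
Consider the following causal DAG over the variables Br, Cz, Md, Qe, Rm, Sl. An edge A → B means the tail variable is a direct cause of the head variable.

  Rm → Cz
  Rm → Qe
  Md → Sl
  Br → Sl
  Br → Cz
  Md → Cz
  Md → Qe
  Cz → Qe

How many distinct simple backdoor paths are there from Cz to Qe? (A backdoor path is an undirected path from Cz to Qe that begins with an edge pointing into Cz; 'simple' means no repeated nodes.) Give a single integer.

3

A backdoor path from Cz to Qe is any simple undirected path whose first edge points into Cz (i.e. leaves Cz via a parent).
Parents of Cz: {Br, Md, Rm}.
Enumerating:
  P1: Cz <- Rm -> Qe
  P2: Cz <- Md -> Qe
  P3: Cz <- Br -> Sl <- Md -> Qe
That exhausts the simple backdoor paths. Count: 3.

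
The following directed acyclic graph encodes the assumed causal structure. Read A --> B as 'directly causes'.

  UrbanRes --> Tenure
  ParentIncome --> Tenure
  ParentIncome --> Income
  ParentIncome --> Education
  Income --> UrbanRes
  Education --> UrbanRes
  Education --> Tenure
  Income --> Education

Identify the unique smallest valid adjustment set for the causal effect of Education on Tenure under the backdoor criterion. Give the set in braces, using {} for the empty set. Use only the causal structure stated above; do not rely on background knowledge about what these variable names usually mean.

Variables eligible for adjustment (non-descendants of Education, excluding Education and Tenure): {Income, ParentIncome}.
Backdoor paths from Education to Tenure:
  P1: Education <- ParentIncome -> Income -> UrbanRes -> Tenure
  P2: Education <- ParentIncome -> Tenure
  P3: Education <- Income <- ParentIncome -> Tenure
  P4: Education <- Income -> UrbanRes -> Tenure
The empty set is not sufficient: P1 (Education <- ParentIncome -> Income -> UrbanRes -> Tenure) has no collider blocking it and no conditioned non-collider, so it is open.
Try {Income, ParentIncome}:
  P1: blocked at fork node ParentIncome ∈ conditioning set.
  P2: blocked at fork node ParentIncome ∈ conditioning set.
  P3: blocked at chain node Income ∈ conditioning set.
  P4: blocked at fork node Income ∈ conditioning set.
{Income, ParentIncome} contains no descendant of Education and blocks every backdoor path.
Every element of {Income, ParentIncome} is needed (dropping Income leaves P4 open; dropping ParentIncome leaves P2 open), so no proper subset is valid.
Among all size-2 subsets of the eligible variables, only {Income, ParentIncome} blocks every backdoor path, so it is the unique smallest valid adjustment set.

{Income, ParentIncome}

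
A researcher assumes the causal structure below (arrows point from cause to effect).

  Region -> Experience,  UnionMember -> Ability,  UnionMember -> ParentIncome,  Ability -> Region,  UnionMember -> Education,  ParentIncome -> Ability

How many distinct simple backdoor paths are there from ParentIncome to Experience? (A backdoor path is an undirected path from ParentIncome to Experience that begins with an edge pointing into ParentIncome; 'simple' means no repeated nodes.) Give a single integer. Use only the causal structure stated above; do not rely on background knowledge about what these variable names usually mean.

1

A backdoor path from ParentIncome to Experience is any simple undirected path whose first edge points into ParentIncome (i.e. leaves ParentIncome via a parent).
Parents of ParentIncome: {UnionMember}.
Enumerating:
  P1: ParentIncome <- UnionMember -> Ability -> Region -> Experience
That exhausts the simple backdoor paths. Count: 1.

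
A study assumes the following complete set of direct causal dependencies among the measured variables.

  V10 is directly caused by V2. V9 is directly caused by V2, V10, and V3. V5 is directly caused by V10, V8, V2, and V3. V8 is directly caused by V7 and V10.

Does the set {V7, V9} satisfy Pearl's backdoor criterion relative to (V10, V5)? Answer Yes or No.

No

Backdoor paths from V10 to V5 (paths whose first edge points into V10):
  P1: V10 <- V2 -> V9 <- V3 -> V5
  P2: V10 <- V2 -> V5
Condition 1 (no descendant of V10 in the set): FAILS — V9 is a descendant of V10.
Condition 2 (every backdoor path blocked by {V7, V9}):
  P1: open — collider(s) V9 are conditioned on (or have a conditioned descendant) and no non-collider on the path is in the set.
  P2: open — no interior node is in the conditioning set.
{V7, V9} does not satisfy the backdoor criterion.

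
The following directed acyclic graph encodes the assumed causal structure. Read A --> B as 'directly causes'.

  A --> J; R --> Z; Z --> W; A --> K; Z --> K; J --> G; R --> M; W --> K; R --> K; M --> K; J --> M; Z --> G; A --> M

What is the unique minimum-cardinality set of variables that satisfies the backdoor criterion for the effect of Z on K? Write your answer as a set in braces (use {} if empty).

Variables eligible for adjustment (non-descendants of Z, excluding Z and K): {A, J, M, R}.
Backdoor paths from Z to K:
  P1: Z <- R -> M <- A -> K
  P2: Z <- R -> M <- J <- A -> K
  P3: Z <- R -> M -> K
  P4: Z <- R -> K
The empty set is not sufficient: P3 (Z <- R -> M -> K) has no collider blocking it and no conditioned non-collider, so it is open.
Try {R}:
  P1: blocked at fork node R ∈ conditioning set.
  P2: blocked at fork node R ∈ conditioning set.
  P3: blocked at fork node R ∈ conditioning set.
  P4: blocked at fork node R ∈ conditioning set.
{R} contains no descendant of Z and blocks every backdoor path.
No other singleton works — e.g. {A} leaves P3 open — so {R} is the unique smallest valid adjustment set.

{R}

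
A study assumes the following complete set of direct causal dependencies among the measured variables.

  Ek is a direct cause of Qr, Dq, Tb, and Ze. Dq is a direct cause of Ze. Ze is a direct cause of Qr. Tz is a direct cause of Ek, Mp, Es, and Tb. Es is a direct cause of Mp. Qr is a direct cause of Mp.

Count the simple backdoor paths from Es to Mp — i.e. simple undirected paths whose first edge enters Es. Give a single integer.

7

A backdoor path from Es to Mp is any simple undirected path whose first edge points into Es (i.e. leaves Es via a parent).
Parents of Es: {Tz}.
Enumerating:
  P1: Es <- Tz -> Ek -> Dq -> Ze -> Qr -> Mp
  P2: Es <- Tz -> Ek -> Ze -> Qr -> Mp
  P3: Es <- Tz -> Ek -> Qr -> Mp
  P4: Es <- Tz -> Mp
  P5: Es <- Tz -> Tb <- Ek -> Dq -> Ze -> Qr -> Mp
  P6: Es <- Tz -> Tb <- Ek -> Ze -> Qr -> Mp
  P7: Es <- Tz -> Tb <- Ek -> Qr -> Mp
That exhausts the simple backdoor paths. Count: 7.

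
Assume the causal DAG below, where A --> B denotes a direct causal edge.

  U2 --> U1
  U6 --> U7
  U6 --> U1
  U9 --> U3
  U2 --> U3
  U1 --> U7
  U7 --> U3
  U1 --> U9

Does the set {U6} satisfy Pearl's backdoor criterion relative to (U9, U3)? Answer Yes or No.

No

Backdoor paths from U9 to U3 (paths whose first edge points into U9):
  P1: U9 <- U1 <- U2 -> U3
  P2: U9 <- U1 <- U6 -> U7 -> U3
  P3: U9 <- U1 -> U7 -> U3
Condition 1 (no descendant of U9 in the set): holds — descendants of U9 are {U3}; none are in {U6}.
Condition 2 (every backdoor path blocked by {U6}):
  P1: open — no interior node is in the conditioning set.
  P2: blocked at fork node U6 ∈ conditioning set.
  P3: open — no interior node is in the conditioning set.
{U6} does not satisfy the backdoor criterion.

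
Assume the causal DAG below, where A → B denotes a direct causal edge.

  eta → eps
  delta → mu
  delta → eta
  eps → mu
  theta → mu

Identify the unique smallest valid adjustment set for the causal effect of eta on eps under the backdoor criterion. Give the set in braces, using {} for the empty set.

Variables eligible for adjustment (non-descendants of eta, excluding eta and eps): {delta, theta}.
Backdoor paths from eta to eps:
  P1: eta <- delta -> mu <- eps
Each backdoor path contains an unconditioned collider, so every path is already blocked with the empty conditioning set:
  P1: blocked at collider mu (neither it nor any descendant is in the conditioning set).
The empty set is therefore the unique smallest valid set.

{}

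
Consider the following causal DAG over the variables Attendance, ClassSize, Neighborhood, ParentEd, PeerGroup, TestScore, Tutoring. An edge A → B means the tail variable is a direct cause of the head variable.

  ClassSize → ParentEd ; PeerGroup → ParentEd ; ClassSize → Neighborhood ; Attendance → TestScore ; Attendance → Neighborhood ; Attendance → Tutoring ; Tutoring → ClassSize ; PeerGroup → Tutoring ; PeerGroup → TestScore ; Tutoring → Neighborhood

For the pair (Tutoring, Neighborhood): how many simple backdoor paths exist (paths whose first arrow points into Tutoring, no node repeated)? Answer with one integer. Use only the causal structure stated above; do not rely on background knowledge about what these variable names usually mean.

A backdoor path from Tutoring to Neighborhood is any simple undirected path whose first edge points into Tutoring (i.e. leaves Tutoring via a parent).
Parents of Tutoring: {Attendance, PeerGroup}.
Enumerating:
  P1: Tutoring <- PeerGroup -> TestScore <- Attendance -> Neighborhood
  P2: Tutoring <- PeerGroup -> ParentEd <- ClassSize -> Neighborhood
  P3: Tutoring <- Attendance -> TestScore <- PeerGroup -> ParentEd <- ClassSize -> Neighborhood
  P4: Tutoring <- Attendance -> Neighborhood
That exhausts the simple backdoor paths. Count: 4.

4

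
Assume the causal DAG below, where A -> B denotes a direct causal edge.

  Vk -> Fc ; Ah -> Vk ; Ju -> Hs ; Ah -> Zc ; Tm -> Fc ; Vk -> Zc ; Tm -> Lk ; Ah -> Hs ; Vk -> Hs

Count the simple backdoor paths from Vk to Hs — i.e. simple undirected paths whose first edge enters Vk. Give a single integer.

1

A backdoor path from Vk to Hs is any simple undirected path whose first edge points into Vk (i.e. leaves Vk via a parent).
Parents of Vk: {Ah}.
Enumerating:
  P1: Vk <- Ah -> Hs
That exhausts the simple backdoor paths. Count: 1.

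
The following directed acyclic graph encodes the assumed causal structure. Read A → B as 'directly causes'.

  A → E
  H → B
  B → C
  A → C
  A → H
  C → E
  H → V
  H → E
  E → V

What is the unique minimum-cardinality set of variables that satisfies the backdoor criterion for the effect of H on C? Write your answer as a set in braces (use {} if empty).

{A}

Variables eligible for adjustment (non-descendants of H, excluding H and C): {A}.
Backdoor paths from H to C:
  P1: H <- A -> C
  P2: H <- A -> E <- C
The empty set is not sufficient: P1 (H <- A -> C) has no collider blocking it and no conditioned non-collider, so it is open.
Try {A}:
  P1: blocked at fork node A ∈ conditioning set.
  P2: blocked at fork node A ∈ conditioning set.
{A} contains no descendant of H and blocks every backdoor path.
{A} is the unique smallest valid adjustment set.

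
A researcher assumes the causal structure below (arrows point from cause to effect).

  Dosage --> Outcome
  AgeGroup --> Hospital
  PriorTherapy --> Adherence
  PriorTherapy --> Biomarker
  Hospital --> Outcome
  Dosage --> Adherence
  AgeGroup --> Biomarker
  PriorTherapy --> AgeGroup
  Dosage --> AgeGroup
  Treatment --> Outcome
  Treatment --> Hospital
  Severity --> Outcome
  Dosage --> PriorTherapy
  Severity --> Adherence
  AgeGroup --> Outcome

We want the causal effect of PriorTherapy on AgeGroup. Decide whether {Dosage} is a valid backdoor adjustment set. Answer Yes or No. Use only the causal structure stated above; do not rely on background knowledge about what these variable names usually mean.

Backdoor paths from PriorTherapy to AgeGroup (paths whose first edge points into PriorTherapy):
  P1: PriorTherapy <- Dosage -> AgeGroup
  P2: PriorTherapy <- Dosage -> Outcome <- AgeGroup
  P3: PriorTherapy <- Dosage -> Outcome <- Treatment -> Hospital <- AgeGroup
  P4: PriorTherapy <- Dosage -> Outcome <- Hospital <- AgeGroup
  P5: PriorTherapy <- Dosage -> Adherence <- Severity -> Outcome <- AgeGroup
  P6: PriorTherapy <- Dosage -> Adherence <- Severity -> Outcome <- Treatment -> Hospital <- AgeGroup
  P7: PriorTherapy <- Dosage -> Adherence <- Severity -> Outcome <- Hospital <- AgeGroup
Condition 1 (no descendant of PriorTherapy in the set): holds — descendants of PriorTherapy are {Adherence, AgeGroup, Biomarker, Hospital, Outcome}; none are in {Dosage}.
Condition 2 (every backdoor path blocked by {Dosage}):
  P1: blocked at fork node Dosage ∈ conditioning set.
  P2: blocked at fork node Dosage ∈ conditioning set.
  P3: blocked at fork node Dosage ∈ conditioning set.
  P4: blocked at fork node Dosage ∈ conditioning set.
  P5: blocked at fork node Dosage ∈ conditioning set.
  P6: blocked at fork node Dosage ∈ conditioning set.
  P7: blocked at fork node Dosage ∈ conditioning set.
{Dosage} satisfies the backdoor criterion.

Yes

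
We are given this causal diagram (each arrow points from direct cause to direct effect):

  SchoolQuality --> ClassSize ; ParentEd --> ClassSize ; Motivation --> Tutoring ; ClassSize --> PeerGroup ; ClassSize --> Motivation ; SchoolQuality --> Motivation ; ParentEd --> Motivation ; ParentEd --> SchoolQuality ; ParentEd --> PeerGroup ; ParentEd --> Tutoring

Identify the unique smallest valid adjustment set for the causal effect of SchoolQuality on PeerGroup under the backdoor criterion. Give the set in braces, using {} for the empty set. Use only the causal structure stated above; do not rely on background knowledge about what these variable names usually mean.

Variables eligible for adjustment (non-descendants of SchoolQuality, excluding SchoolQuality and PeerGroup): {ParentEd}.
Backdoor paths from SchoolQuality to PeerGroup:
  P1: SchoolQuality <- ParentEd -> ClassSize -> PeerGroup
  P2: SchoolQuality <- ParentEd -> Motivation <- ClassSize -> PeerGroup
  P3: SchoolQuality <- ParentEd -> PeerGroup
  P4: SchoolQuality <- ParentEd -> Tutoring <- Motivation <- ClassSize -> PeerGroup
The empty set is not sufficient: P1 (SchoolQuality <- ParentEd -> ClassSize -> PeerGroup) has no collider blocking it and no conditioned non-collider, so it is open.
Try {ParentEd}:
  P1: blocked at fork node ParentEd ∈ conditioning set.
  P2: blocked at fork node ParentEd ∈ conditioning set.
  P3: blocked at fork node ParentEd ∈ conditioning set.
  P4: blocked at fork node ParentEd ∈ conditioning set.
{ParentEd} contains no descendant of SchoolQuality and blocks every backdoor path.
{ParentEd} is the unique smallest valid adjustment set.

{ParentEd}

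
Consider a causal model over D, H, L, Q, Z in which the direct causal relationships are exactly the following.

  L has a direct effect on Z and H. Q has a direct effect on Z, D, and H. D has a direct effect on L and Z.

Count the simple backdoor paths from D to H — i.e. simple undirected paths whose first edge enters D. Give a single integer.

2

A backdoor path from D to H is any simple undirected path whose first edge points into D (i.e. leaves D via a parent).
Parents of D: {Q}.
Enumerating:
  P1: D <- Q -> Z <- L -> H
  P2: D <- Q -> H
That exhausts the simple backdoor paths. Count: 2.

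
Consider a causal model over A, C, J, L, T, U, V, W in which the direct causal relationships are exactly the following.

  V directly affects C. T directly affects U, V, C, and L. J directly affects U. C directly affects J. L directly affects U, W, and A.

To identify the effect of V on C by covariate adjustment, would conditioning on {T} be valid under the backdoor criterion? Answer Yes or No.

Yes

Backdoor paths from V to C (paths whose first edge points into V):
  P1: V <- T -> L -> U <- J <- C
  P2: V <- T -> C
  P3: V <- T -> U <- J <- C
Condition 1 (no descendant of V in the set): holds — descendants of V are {C, J, U}; none are in {T}.
Condition 2 (every backdoor path blocked by {T}):
  P1: blocked at fork node T ∈ conditioning set.
  P2: blocked at fork node T ∈ conditioning set.
  P3: blocked at fork node T ∈ conditioning set.
{T} satisfies the backdoor criterion.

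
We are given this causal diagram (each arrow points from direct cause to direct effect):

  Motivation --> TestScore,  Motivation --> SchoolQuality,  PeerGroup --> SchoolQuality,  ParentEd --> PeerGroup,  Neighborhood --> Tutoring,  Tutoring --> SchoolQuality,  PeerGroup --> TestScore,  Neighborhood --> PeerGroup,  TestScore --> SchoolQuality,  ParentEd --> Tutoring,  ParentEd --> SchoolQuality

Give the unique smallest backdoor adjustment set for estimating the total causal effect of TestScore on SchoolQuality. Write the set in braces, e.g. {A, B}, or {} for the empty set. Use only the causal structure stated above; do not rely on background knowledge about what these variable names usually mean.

{Motivation, PeerGroup}

Variables eligible for adjustment (non-descendants of TestScore, excluding TestScore and SchoolQuality): {Motivation, Neighborhood, ParentEd, PeerGroup, Tutoring}.
Backdoor paths from TestScore to SchoolQuality:
  P1: TestScore <- Motivation -> SchoolQuality
  P2: TestScore <- PeerGroup <- Neighborhood -> Tutoring <- ParentEd -> SchoolQuality
  P3: TestScore <- PeerGroup <- Neighborhood -> Tutoring -> SchoolQuality
  P4: TestScore <- PeerGroup <- ParentEd -> Tutoring -> SchoolQuality
  P5: TestScore <- PeerGroup <- ParentEd -> SchoolQuality
  P6: TestScore <- PeerGroup -> SchoolQuality
The empty set is not sufficient: P1 (TestScore <- Motivation -> SchoolQuality) has no collider blocking it and no conditioned non-collider, so it is open.
Try {Motivation, PeerGroup}:
  P1: blocked at fork node Motivation ∈ conditioning set.
  P2: blocked at chain node PeerGroup ∈ conditioning set.
  P3: blocked at chain node PeerGroup ∈ conditioning set.
  P4: blocked at chain node PeerGroup ∈ conditioning set.
  P5: blocked at chain node PeerGroup ∈ conditioning set.
  P6: blocked at fork node PeerGroup ∈ conditioning set.
{Motivation, PeerGroup} contains no descendant of TestScore and blocks every backdoor path.
Every element of {Motivation, PeerGroup} is needed (dropping Motivation leaves P1 open; dropping PeerGroup leaves P3 open), so no proper subset is valid.
Among all size-2 subsets of the eligible variables, only {Motivation, PeerGroup} blocks every backdoor path, so it is the unique smallest valid adjustment set.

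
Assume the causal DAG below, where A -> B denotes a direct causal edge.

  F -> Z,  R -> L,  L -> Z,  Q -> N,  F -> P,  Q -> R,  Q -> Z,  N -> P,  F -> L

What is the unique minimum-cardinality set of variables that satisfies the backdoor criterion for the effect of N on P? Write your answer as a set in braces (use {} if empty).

Variables eligible for adjustment (non-descendants of N, excluding N and P): {F, L, Q, R, Z}.
Backdoor paths from N to P:
  P1: N <- Q -> R -> L <- F -> P
  P2: N <- Q -> R -> L -> Z <- F -> P
  P3: N <- Q -> Z <- F -> P
  P4: N <- Q -> Z <- L <- F -> P
Each backdoor path contains an unconditioned collider, so every path is already blocked with the empty conditioning set:
  P1: blocked at collider L (neither it nor any descendant is in the conditioning set).
  P2: blocked at collider Z (neither it nor any descendant is in the conditioning set).
  P3: blocked at collider Z (neither it nor any descendant is in the conditioning set).
  P4: blocked at collider Z (neither it nor any descendant is in the conditioning set).
The empty set is therefore the unique smallest valid set.

{}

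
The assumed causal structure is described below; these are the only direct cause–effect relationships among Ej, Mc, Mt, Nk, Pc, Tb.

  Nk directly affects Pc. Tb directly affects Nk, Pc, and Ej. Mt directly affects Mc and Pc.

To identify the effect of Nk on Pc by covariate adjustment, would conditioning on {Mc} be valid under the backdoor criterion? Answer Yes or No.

Backdoor paths from Nk to Pc (paths whose first edge points into Nk):
  P1: Nk <- Tb -> Pc
Condition 1 (no descendant of Nk in the set): holds — descendants of Nk are {Pc}; none are in {Mc}.
Condition 2 (every backdoor path blocked by {Mc}):
  P1: open — no interior node is in the conditioning set.
{Mc} does not satisfy the backdoor criterion.

No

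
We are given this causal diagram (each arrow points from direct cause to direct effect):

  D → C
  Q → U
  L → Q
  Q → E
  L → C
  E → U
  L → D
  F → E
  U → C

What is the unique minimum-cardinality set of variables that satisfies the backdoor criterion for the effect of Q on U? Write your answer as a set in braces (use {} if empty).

Variables eligible for adjustment (non-descendants of Q, excluding Q and U): {D, F, L}.
Backdoor paths from Q to U:
  P1: Q <- L -> D -> C <- U
  P2: Q <- L -> C <- U
Each backdoor path contains an unconditioned collider, so every path is already blocked with the empty conditioning set:
  P1: blocked at collider C (neither it nor any descendant is in the conditioning set).
  P2: blocked at collider C (neither it nor any descendant is in the conditioning set).
The empty set is therefore the unique smallest valid set.

{}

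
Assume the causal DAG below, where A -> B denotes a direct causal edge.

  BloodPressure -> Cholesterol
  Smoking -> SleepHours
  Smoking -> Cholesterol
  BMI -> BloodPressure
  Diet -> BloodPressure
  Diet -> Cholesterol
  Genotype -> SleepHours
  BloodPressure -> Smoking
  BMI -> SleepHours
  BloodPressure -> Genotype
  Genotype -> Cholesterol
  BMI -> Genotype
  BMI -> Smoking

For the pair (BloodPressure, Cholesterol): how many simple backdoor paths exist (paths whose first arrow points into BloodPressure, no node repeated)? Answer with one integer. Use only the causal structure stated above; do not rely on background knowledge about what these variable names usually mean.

7

A backdoor path from BloodPressure to Cholesterol is any simple undirected path whose first edge points into BloodPressure (i.e. leaves BloodPressure via a parent).
Parents of BloodPressure: {BMI, Diet}.
Enumerating:
  P1: BloodPressure <- Diet -> Cholesterol
  P2: BloodPressure <- BMI -> Smoking -> SleepHours <- Genotype -> Cholesterol
  P3: BloodPressure <- BMI -> Smoking -> Cholesterol
  P4: BloodPressure <- BMI -> Genotype -> SleepHours <- Smoking -> Cholesterol
  P5: BloodPressure <- BMI -> Genotype -> Cholesterol
  P6: BloodPressure <- BMI -> SleepHours <- Smoking -> Cholesterol
  P7: BloodPressure <- BMI -> SleepHours <- Genotype -> Cholesterol
That exhausts the simple backdoor paths. Count: 7.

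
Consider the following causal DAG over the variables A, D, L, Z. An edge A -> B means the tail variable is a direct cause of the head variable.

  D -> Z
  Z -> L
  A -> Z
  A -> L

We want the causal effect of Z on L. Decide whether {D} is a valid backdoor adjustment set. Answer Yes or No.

Backdoor paths from Z to L (paths whose first edge points into Z):
  P1: Z <- A -> L
Condition 1 (no descendant of Z in the set): holds — descendants of Z are {L}; none are in {D}.
Condition 2 (every backdoor path blocked by {D}):
  P1: open — no interior node is in the conditioning set.
{D} does not satisfy the backdoor criterion.

No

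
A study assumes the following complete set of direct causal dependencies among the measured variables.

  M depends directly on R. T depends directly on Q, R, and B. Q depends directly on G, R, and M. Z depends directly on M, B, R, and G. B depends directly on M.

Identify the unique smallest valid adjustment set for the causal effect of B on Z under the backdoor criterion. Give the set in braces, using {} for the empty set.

Variables eligible for adjustment (non-descendants of B, excluding B and Z): {G, M, Q, R}.
Backdoor paths from B to Z:
  P1: B <- M <- R -> Q <- G -> Z
  P2: B <- M <- R -> T <- Q <- G -> Z
  P3: B <- M <- R -> Z
  P4: B <- M -> Q <- R -> Z
  P5: B <- M -> Q <- G -> Z
  P6: B <- M -> Q -> T <- R -> Z
  P7: B <- M -> Z
The empty set is not sufficient: P3 (B <- M <- R -> Z) has no collider blocking it and no conditioned non-collider, so it is open.
Try {M}:
  P1: blocked at chain node M ∈ conditioning set.
  P2: blocked at chain node M ∈ conditioning set.
  P3: blocked at chain node M ∈ conditioning set.
  P4: blocked at fork node M ∈ conditioning set.
  P5: blocked at fork node M ∈ conditioning set.
  P6: blocked at fork node M ∈ conditioning set.
  P7: blocked at fork node M ∈ conditioning set.
{M} contains no descendant of B and blocks every backdoor path.
No other singleton works — e.g. {R} leaves P7 open — so {M} is the unique smallest valid adjustment set.

{M}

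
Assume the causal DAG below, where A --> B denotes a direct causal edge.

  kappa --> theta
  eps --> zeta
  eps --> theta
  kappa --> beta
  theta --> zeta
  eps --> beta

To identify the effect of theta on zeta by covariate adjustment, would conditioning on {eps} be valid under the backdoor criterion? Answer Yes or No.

Backdoor paths from theta to zeta (paths whose first edge points into theta):
  P1: theta <- eps -> zeta
  P2: theta <- kappa -> beta <- eps -> zeta
Condition 1 (no descendant of theta in the set): holds — descendants of theta are {zeta}; none are in {eps}.
Condition 2 (every backdoor path blocked by {eps}):
  P1: blocked at fork node eps ∈ conditioning set.
  P2: blocked at collider beta (neither it nor any descendant is in the conditioning set).
{eps} satisfies the backdoor criterion.

Yes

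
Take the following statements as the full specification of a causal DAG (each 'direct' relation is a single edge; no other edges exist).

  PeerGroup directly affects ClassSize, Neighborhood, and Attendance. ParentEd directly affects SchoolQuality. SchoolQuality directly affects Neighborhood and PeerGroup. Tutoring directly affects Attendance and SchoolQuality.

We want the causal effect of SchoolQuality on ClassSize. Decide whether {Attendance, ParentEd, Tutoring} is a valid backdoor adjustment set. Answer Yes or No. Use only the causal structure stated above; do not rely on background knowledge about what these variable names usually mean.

Backdoor paths from SchoolQuality to ClassSize (paths whose first edge points into SchoolQuality):
  P1: SchoolQuality <- Tutoring -> Attendance <- PeerGroup -> ClassSize
Condition 1 (no descendant of SchoolQuality in the set): FAILS — Attendance is a descendant of SchoolQuality.
Condition 2 (every backdoor path blocked by {Attendance, ParentEd, Tutoring}):
  P1: blocked at fork node Tutoring ∈ conditioning set.
{Attendance, ParentEd, Tutoring} does not satisfy the backdoor criterion.

No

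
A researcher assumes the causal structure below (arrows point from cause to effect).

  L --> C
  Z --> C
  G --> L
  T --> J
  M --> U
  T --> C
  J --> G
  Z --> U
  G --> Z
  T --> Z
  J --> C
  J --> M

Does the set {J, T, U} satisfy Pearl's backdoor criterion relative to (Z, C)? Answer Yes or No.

Backdoor paths from Z to C (paths whose first edge points into Z):
  P1: Z <- T -> J -> G -> L -> C
  P2: Z <- T -> J -> C
  P3: Z <- T -> C
  P4: Z <- G <- J <- T -> C
  P5: Z <- G <- J -> C
  P6: Z <- G -> L -> C
Condition 1 (no descendant of Z in the set): FAILS — U is a descendant of Z.
Condition 2 (every backdoor path blocked by {J, T, U}):
  P1: blocked at fork node T ∈ conditioning set.
  P2: blocked at fork node T ∈ conditioning set.
  P3: blocked at fork node T ∈ conditioning set.
  P4: blocked at chain node J ∈ conditioning set.
  P5: blocked at fork node J ∈ conditioning set.
  P6: open — no interior node is in the conditioning set.
{J, T, U} does not satisfy the backdoor criterion.

No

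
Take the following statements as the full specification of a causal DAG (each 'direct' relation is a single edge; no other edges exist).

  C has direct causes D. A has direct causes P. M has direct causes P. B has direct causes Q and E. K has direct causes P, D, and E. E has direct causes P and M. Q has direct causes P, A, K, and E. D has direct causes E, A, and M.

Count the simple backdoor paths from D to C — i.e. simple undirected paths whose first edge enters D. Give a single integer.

A backdoor path from D to C is any simple undirected path whose first edge points into D (i.e. leaves D via a parent).
Parents of D: {A, E, M}.
No simple path from any parent of D reaches C without revisiting D, so there are no backdoor paths.

0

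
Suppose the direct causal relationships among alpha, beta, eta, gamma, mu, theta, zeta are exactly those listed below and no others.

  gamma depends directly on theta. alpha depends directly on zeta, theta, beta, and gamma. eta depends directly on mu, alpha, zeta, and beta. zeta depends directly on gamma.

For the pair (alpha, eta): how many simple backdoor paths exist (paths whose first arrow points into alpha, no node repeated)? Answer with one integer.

A backdoor path from alpha to eta is any simple undirected path whose first edge points into alpha (i.e. leaves alpha via a parent).
Parents of alpha: {beta, gamma, theta, zeta}.
Enumerating:
  P1: alpha <- theta -> gamma -> zeta -> eta
  P2: alpha <- beta -> eta
  P3: alpha <- gamma -> zeta -> eta
  P4: alpha <- zeta -> eta
That exhausts the simple backdoor paths. Count: 4.

4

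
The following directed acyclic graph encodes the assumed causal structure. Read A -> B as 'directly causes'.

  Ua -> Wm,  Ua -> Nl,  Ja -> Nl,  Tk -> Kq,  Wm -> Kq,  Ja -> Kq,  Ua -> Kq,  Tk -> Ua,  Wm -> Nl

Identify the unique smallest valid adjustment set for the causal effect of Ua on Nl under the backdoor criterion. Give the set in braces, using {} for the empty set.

Variables eligible for adjustment (non-descendants of Ua, excluding Ua and Nl): {Ja, Tk}.
Backdoor paths from Ua to Nl:
  P1: Ua <- Tk -> Kq <- Wm -> Nl
  P2: Ua <- Tk -> Kq <- Ja -> Nl
Each backdoor path contains an unconditioned collider, so every path is already blocked with the empty conditioning set:
  P1: blocked at collider Kq (neither it nor any descendant is in the conditioning set).
  P2: blocked at collider Kq (neither it nor any descendant is in the conditioning set).
The empty set is therefore the unique smallest valid set.

{}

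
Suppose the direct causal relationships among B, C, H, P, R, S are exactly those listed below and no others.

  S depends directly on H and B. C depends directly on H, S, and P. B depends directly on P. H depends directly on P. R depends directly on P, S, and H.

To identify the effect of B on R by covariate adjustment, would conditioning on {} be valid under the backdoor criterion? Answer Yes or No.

No

Backdoor paths from B to R (paths whose first edge points into B):
  P1: B <- P -> H -> S -> R
  P2: B <- P -> H -> R
  P3: B <- P -> H -> C <- S -> R
  P4: B <- P -> R
  P5: B <- P -> C <- H -> S -> R
  P6: B <- P -> C <- H -> R
  P7: B <- P -> C <- S <- H -> R
  P8: B <- P -> C <- S -> R
Condition 1 (no descendant of B in the set): holds — descendants of B are {C, R, S}; none are in {}.
Condition 2 (every backdoor path blocked by {}):
  P1: open — no interior node is in the conditioning set.
  P2: open — no interior node is in the conditioning set.
  P3: blocked at collider C (neither it nor any descendant is in the conditioning set).
  P4: open — no interior node is in the conditioning set.
  P5: blocked at collider C (neither it nor any descendant is in the conditioning set).
  P6: blocked at collider C (neither it nor any descendant is in the conditioning set).
  P7: blocked at collider C (neither it nor any descendant is in the conditioning set).
  P8: blocked at collider C (neither it nor any descendant is in the conditioning set).
{} does not satisfy the backdoor criterion.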